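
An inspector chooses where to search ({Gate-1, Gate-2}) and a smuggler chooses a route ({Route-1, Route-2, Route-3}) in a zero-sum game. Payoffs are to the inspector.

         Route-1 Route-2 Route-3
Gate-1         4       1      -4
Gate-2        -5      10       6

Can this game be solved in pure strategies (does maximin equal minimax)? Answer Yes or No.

Row minima: Gate-1 → -4, Gate-2 → -5; maximin = -4.
Column maxima: Route-1 → 4, Route-2 → 10, Route-3 → 6; minimax = 4.
-4 ≠ 4, so no pure-strategy equilibrium exists.

No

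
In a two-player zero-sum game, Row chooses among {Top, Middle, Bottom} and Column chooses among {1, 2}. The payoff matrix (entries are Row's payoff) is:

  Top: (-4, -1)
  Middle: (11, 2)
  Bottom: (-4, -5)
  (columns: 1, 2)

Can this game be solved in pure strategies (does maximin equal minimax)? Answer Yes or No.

Yes

Row minima: Top → -4, Middle → 2, Bottom → -5; maximin = 2.
Column maxima: 1 → 11, 2 → 2; minimax = 2.
maximin = minimax = 2, so a saddle point exists.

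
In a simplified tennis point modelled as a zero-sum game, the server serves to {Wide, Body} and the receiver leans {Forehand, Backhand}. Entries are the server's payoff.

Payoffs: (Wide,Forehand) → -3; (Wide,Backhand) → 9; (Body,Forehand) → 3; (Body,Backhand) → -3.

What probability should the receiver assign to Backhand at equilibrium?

Row minima: Wide → -3, Body → -3; maximin = -3.
Column maxima: Forehand → 3, Backhand → 9; minimax = 3.
-3 ≠ 3, so there is no saddle point; optimal play is mixed.
Let the server play Wide with probability p. Expected payoff against Forehand: (-3)p + 3(1−p) = −6p + 3; against Backhand: 9p + (-3)(1−p) = 12p − 3.
Setting these equal: −6p + 3 = 12p − 3 ⇒ −18p = -6 ⇒ p = 1/3, and the value is (-6)·(1/3) + 3 = 1.
For the receiver: with q = P(Forehand), equating Wide's and Body's payoffs gives −12q + 9 = 6q − 3 ⇒ q = 2/3.

1/3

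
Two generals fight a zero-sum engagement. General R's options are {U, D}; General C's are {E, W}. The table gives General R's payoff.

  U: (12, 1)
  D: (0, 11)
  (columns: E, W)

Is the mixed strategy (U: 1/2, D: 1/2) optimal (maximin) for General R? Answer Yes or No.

Against E this mix gives (1/2)·12 + (1/2)·0 = 6.
Against W this mix gives (1/2)·1 + (1/2)·11 = 6.
All of General C's active replies (E, W) yield 6, and no column does worse for General R. The mix makes General C indifferent and guarantees 6, so it is optimal.

Yes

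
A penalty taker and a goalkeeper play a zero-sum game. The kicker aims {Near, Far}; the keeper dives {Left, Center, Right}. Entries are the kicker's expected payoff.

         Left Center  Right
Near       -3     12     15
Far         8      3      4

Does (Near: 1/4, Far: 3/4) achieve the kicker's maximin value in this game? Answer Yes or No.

Against Left this mix gives (1/4)·(-3) + (3/4)·8 = 21/4.
Against Center this mix gives (1/4)·12 + (3/4)·3 = 21/4.
Against Right this mix gives (1/4)·15 + (3/4)·4 = 27/4.
All of the keeper's active replies (Left, Center) yield 21/4, and no column does worse for the kicker. The mix makes the keeper indifferent and guarantees 21/4, so it is optimal.

Yes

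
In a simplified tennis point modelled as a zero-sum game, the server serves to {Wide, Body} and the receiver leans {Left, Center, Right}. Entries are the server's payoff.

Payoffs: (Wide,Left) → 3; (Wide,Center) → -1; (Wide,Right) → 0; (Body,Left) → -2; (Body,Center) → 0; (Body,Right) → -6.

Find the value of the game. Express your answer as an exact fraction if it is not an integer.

-6/7

Row minima: Wide → -1, Body → -6; maximin = -1.
Column maxima: Left → 3, Center → 0, Right → 0; minimax = 0.
-1 ≠ 0, so there is no saddle point; optimal play is mixed.
Left is strictly dominated by Right (it gives the server strictly more in every row), so the receiver never plays it.
On the remaining 2×2 (Wide, Body vs Center, Right):
Let the server play Wide with probability p. Expected payoff against Center: (-1)p + 0(1−p) = −p; against Right: 0p + (-6)(1−p) = 6p − 6.
Setting these equal: −p = 6p − 6 ⇒ −7p = -6 ⇒ p = 6/7, and the value is (-1)·(6/7) = -6/7.
For the receiver: with q = P(Center), equating Wide's and Body's payoffs gives −q = 6q − 6 ⇒ q = 6/7.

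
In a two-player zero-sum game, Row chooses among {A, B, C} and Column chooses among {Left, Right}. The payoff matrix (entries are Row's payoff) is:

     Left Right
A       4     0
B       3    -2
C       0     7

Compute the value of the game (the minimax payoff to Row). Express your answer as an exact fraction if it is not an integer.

28/11

Row minima: A → 0, B → -2, C → 0; maximin = 0.
Column maxima: Left → 4, Right → 7; minimax = 4.
0 ≠ 4, so there is no saddle point; optimal play is mixed.
B is strictly dominated by A, so Row never plays it.
On the remaining 2×2 (A, C vs Left, Right):
Let Row play A with probability p. Expected payoff against Left: 4p + 0(1−p) = 4p; against Right: 0p + 7(1−p) = −7p + 7.
Setting these equal: 4p = −7p + 7 ⇒ 11p = 7 ⇒ p = 7/11, and the value is (4)·(7/11) = 28/11.
For Column: with q = P(Left), equating A's and C's payoffs gives 4q = −7q + 7 ⇒ q = 7/11.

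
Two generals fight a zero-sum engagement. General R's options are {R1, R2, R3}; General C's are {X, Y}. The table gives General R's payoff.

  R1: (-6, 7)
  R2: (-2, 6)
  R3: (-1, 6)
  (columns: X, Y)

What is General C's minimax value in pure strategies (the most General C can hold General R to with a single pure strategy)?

Column maxima: X → -1, Y → 7.
The smallest of these is -1.

-1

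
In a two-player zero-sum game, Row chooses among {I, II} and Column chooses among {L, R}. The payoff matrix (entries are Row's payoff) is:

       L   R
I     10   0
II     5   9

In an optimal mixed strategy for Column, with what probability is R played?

5/14

Row minima: I → 0, II → 5; maximin = 5.
Column maxima: L → 10, R → 9; minimax = 9.
5 ≠ 9, so there is no saddle point; optimal play is mixed.
Let Row play I with probability p. Expected payoff against L: 10p + 5(1−p) = 5p + 5; against R: 0p + 9(1−p) = −9p + 9.
Setting these equal: 5p + 5 = −9p + 9 ⇒ 14p = 4 ⇒ p = 2/7, and the value is (5)·(2/7) + 5 = 45/7.
For Column: with q = P(L), equating I's and II's payoffs gives 10q = −4q + 9 ⇒ q = 9/14.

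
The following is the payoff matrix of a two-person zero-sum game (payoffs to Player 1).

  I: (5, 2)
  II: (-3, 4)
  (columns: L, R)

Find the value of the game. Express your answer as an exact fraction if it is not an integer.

Row minima: I → 2, II → -3; maximin = 2.
Column maxima: L → 5, R → 4; minimax = 4.
2 ≠ 4, so there is no saddle point; optimal play is mixed.
Let Player 1 play I with probability p. Expected payoff against L: 5p + (-3)(1−p) = 8p − 3; against R: 2p + 4(1−p) = −2p + 4.
Setting these equal: 8p − 3 = −2p + 4 ⇒ 10p = 7 ⇒ p = 7/10, and the value is (8)·(7/10) − 3 = 13/5.
For Player 2: with q = P(L), equating I's and II's payoffs gives 3q + 2 = −7q + 4 ⇒ q = 1/5.

13/5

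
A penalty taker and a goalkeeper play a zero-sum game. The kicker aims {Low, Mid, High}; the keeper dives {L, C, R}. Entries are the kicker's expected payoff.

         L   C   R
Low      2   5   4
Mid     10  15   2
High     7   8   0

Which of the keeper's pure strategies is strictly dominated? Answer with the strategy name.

C

L holds the kicker's payoff strictly below C in every row: 2 < 5, 10 < 15, 7 < 8.
So C is strictly dominated for the keeper.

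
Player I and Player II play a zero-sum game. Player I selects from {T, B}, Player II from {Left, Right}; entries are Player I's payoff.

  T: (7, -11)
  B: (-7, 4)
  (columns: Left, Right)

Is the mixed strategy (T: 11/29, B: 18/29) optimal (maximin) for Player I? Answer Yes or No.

Against Left this mix gives (11/29)·7 + (18/29)·(-7) = -49/29.
Against Right this mix gives (11/29)·(-11) + (18/29)·4 = -49/29.
All of Player II's active replies (Left, Right) yield -49/29, and no column does worse for Player I. The mix makes Player II indifferent and guarantees -49/29, so it is optimal.

Yes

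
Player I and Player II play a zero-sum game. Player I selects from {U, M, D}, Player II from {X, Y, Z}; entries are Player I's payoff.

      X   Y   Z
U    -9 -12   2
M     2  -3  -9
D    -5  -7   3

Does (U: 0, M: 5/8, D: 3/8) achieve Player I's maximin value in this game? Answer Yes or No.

Against X this mix gives (5/8)·2 + (3/8)·(-5) = -5/8.
Against Y this mix gives (5/8)·(-3) + (3/8)·(-7) = -9/2.
Against Z this mix gives (5/8)·(-9) + (3/8)·3 = -9/2.
All of Player II's active replies (Y, Z) yield -9/2, and no column does worse for Player I. The mix makes Player II indifferent and guarantees -9/2, so it is optimal.

Yes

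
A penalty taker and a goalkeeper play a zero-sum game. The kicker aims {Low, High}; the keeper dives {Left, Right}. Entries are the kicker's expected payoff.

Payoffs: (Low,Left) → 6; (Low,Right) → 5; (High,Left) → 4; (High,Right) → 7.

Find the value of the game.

11/2

Row minima: Low → 5, High → 4; maximin = 5.
Column maxima: Left → 6, Right → 7; minimax = 6.
5 ≠ 6, so there is no saddle point; optimal play is mixed.
Let the kicker play Low with probability p. Expected payoff against Left: 6p + 4(1−p) = 2p + 4; against Right: 5p + 7(1−p) = −2p + 7.
Setting these equal: 2p + 4 = −2p + 7 ⇒ 4p = 3 ⇒ p = 3/4, and the value is (2)·(3/4) + 4 = 11/2.
For the keeper: with q = P(Left), equating Low's and High's payoffs gives q + 5 = −3q + 7 ⇒ q = 1/2.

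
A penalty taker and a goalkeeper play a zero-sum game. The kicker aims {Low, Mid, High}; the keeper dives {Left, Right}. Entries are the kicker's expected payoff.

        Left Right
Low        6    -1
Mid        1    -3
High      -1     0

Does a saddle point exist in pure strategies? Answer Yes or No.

Row minima: Low → -1, Mid → -3, High → -1; maximin = -1.
Column maxima: Left → 6, Right → 0; minimax = 0.
-1 ≠ 0, so no pure-strategy equilibrium exists.

No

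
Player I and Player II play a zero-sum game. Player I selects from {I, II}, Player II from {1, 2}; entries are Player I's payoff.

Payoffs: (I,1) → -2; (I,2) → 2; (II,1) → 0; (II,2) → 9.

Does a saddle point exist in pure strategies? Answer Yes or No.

Yes

Row minima: I → -2, II → 0; maximin = 0.
Column maxima: 1 → 0, 2 → 9; minimax = 0.
maximin = minimax = 0, so a saddle point exists.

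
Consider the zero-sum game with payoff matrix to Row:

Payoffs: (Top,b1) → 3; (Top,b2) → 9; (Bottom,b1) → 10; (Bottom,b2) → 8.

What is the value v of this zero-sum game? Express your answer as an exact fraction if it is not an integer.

33/4

Row minima: Top → 3, Bottom → 8; maximin = 8.
Column maxima: b1 → 10, b2 → 9; minimax = 9.
8 ≠ 9, so there is no saddle point; optimal play is mixed.
Let Row play Top with probability p. Expected payoff against b1: 3p + 10(1−p) = −7p + 10; against b2: 9p + 8(1−p) = p + 8.
Setting these equal: −7p + 10 = p + 8 ⇒ −8p = -2 ⇒ p = 1/4, and the value is (-7)·(1/4) + 10 = 33/4.
For Column: with q = P(b1), equating Top's and Bottom's payoffs gives −6q + 9 = 2q + 8 ⇒ q = 1/8.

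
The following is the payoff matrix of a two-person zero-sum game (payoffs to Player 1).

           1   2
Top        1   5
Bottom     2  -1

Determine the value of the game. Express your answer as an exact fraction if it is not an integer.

11/7

Row minima: Top → 1, Bottom → -1; maximin = 1.
Column maxima: 1 → 2, 2 → 5; minimax = 2.
1 ≠ 2, so there is no saddle point; optimal play is mixed.
Let Player 1 play Top with probability p. Expected payoff against 1: 1p + 2(1−p) = −p + 2; against 2: 5p + (-1)(1−p) = 6p − 1.
Setting these equal: −p + 2 = 6p − 1 ⇒ −7p = -3 ⇒ p = 3/7, and the value is (-1)·(3/7) + 2 = 11/7.
For Player 2: with q = P(1), equating Top's and Bottom's payoffs gives −4q + 5 = 3q − 1 ⇒ q = 6/7.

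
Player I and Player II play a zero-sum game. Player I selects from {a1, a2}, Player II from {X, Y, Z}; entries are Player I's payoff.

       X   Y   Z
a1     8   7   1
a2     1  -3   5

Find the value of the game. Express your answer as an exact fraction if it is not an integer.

Row minima: a1 → 1, a2 → -3; maximin = 1.
Column maxima: X → 8, Y → 7, Z → 5; minimax = 5.
1 ≠ 5, so there is no saddle point; optimal play is mixed.
X is strictly dominated by Y (it gives Player I strictly more in every row), so Player II never plays it.
On the remaining 2×2 (a1, a2 vs Y, Z):
Let Player I play a1 with probability p. Expected payoff against Y: 7p + (-3)(1−p) = 10p − 3; against Z: 1p + 5(1−p) = −4p + 5.
Setting these equal: 10p − 3 = −4p + 5 ⇒ 14p = 8 ⇒ p = 4/7, and the value is (10)·(4/7) − 3 = 19/7.
For Player II: with q = P(Y), equating a1's and a2's payoffs gives 6q + 1 = −8q + 5 ⇒ q = 2/7.

19/7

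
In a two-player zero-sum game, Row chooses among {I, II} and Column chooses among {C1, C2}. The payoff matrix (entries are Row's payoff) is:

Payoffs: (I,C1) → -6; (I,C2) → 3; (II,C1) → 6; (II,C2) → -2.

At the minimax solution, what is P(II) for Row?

Row minima: I → -6, II → -2; maximin = -2.
Column maxima: C1 → 6, C2 → 3; minimax = 3.
-2 ≠ 3, so there is no saddle point; optimal play is mixed.
Let Row play I with probability p. Expected payoff against C1: (-6)p + 6(1−p) = −12p + 6; against C2: 3p + (-2)(1−p) = 5p − 2.
Setting these equal: −12p + 6 = 5p − 2 ⇒ −17p = -8 ⇒ p = 8/17, and the value is (-12)·(8/17) + 6 = 6/17.
For Column: with q = P(C1), equating I's and II's payoffs gives −9q + 3 = 8q − 2 ⇒ q = 5/17.

9/17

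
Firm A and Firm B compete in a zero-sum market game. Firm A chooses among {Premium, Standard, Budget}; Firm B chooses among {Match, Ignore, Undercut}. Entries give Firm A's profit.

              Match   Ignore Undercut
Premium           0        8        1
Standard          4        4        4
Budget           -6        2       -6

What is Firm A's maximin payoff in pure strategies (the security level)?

Row minima: Premium → 0, Standard → 4, Budget → -6.
The best of these is 4.

4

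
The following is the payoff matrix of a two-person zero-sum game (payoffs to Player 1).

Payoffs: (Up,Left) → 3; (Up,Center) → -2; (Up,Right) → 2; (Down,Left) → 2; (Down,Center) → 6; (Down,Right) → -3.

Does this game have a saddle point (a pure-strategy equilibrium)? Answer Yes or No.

Row minima: Up → -2, Down → -3; maximin = -2.
Column maxima: Left → 3, Center → 6, Right → 2; minimax = 2.
-2 ≠ 2, so no pure-strategy equilibrium exists.

No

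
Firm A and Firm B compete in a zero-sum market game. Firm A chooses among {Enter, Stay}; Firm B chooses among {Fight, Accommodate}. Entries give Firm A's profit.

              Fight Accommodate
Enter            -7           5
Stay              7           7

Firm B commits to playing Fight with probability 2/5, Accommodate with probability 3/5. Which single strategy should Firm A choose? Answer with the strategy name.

Expected payoff of Enter: (2/5)·(-7) + (3/5)·5 = 1/5.
Expected payoff of Stay: (2/5)·7 + (3/5)·7 = 7.
The largest is 7, so Firm A's best response is Stay.

Stay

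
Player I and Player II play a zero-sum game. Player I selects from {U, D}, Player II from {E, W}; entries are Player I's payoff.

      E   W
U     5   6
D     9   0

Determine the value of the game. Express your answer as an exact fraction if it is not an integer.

Row minima: U → 5, D → 0; maximin = 5.
Column maxima: E → 9, W → 6; minimax = 6.
5 ≠ 6, so there is no saddle point; optimal play is mixed.
Let Player I play U with probability p. Expected payoff against E: 5p + 9(1−p) = −4p + 9; against W: 6p + 0(1−p) = 6p.
Setting these equal: −4p + 9 = 6p ⇒ −10p = -9 ⇒ p = 9/10, and the value is (-4)·(9/10) + 9 = 27/5.
For Player II: with q = P(E), equating U's and D's payoffs gives −q + 6 = 9q ⇒ q = 3/5.

27/5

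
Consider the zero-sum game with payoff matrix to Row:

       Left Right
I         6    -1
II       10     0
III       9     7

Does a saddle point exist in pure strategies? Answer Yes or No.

Yes

Row minima: I → -1, II → 0, III → 7; maximin = 7.
Column maxima: Left → 10, Right → 7; minimax = 7.
maximin = minimax = 7, so a saddle point exists.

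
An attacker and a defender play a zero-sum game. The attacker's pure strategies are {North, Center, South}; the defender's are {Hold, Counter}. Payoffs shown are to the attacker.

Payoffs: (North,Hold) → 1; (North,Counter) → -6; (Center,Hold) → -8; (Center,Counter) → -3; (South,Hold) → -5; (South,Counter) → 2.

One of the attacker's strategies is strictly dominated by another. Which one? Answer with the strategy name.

Center

South gives a strictly higher payoff than Center against every column: -5 > -8, 2 > -3.
So Center is strictly dominated and the attacker never plays it.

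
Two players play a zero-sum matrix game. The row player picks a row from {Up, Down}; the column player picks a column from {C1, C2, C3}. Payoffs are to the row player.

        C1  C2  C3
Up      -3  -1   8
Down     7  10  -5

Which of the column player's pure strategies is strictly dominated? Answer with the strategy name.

C1 holds the row player's payoff strictly below C2 in every row: -3 < -1, 7 < 10.
So C2 is strictly dominated for the column player.

C2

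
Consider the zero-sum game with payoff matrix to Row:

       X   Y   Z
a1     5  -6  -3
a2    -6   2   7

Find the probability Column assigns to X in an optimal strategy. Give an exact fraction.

Row minima: a1 → -6, a2 → -6; maximin = -6.
Column maxima: X → 5, Y → 2, Z → 7; minimax = 2.
-6 ≠ 2, so there is no saddle point; optimal play is mixed.
Z is strictly dominated by Y (it gives Row strictly more in every row), so Column never plays it.
On the remaining 2×2 (a1, a2 vs X, Y):
Let Row play a1 with probability p. Expected payoff against X: 5p + (-6)(1−p) = 11p − 6; against Y: (-6)p + 2(1−p) = −8p + 2.
Setting these equal: 11p − 6 = −8p + 2 ⇒ 19p = 8 ⇒ p = 8/19, and the value is (11)·(8/19) − 6 = -26/19.
For Column: with q = P(X), equating a1's and a2's payoffs gives 11q − 6 = −8q + 2 ⇒ q = 8/19.

8/19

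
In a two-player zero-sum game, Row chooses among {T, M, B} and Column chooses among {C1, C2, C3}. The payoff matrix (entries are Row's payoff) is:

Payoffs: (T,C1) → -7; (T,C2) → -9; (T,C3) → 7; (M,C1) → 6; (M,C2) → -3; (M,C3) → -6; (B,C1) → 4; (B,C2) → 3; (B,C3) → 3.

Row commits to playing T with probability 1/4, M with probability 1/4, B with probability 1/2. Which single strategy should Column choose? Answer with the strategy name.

If Column plays C1, Row's expected payoff is (1/4)·(-7) + (1/4)·6 + (1/2)·4 = 7/4.
If Column plays C2, Row's expected payoff is (1/4)·(-9) + (1/4)·(-3) + (1/2)·3 = -3/2.
If Column plays C3, Row's expected payoff is (1/4)·7 + (1/4)·(-6) + (1/2)·3 = 7/4.
Column minimizes Row's payoff; the smallest is -3/2, so the best response is C2.

C2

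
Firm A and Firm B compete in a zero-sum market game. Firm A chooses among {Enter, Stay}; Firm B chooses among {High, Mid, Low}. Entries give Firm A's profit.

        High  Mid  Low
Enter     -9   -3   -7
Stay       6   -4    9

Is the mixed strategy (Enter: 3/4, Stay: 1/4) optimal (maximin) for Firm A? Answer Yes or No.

Against High this mix gives (3/4)·(-9) + (1/4)·6 = -21/4.
Against Mid this mix gives (3/4)·(-3) + (1/4)·(-4) = -13/4.
Against Low this mix gives (3/4)·(-7) + (1/4)·9 = -3.
Firm B will play High, holding Firm A to -21/4. Shifting weight toward the row that does better against High would raise this floor (the equalizing mix achieves -27/8 against both High and Mid), so the proposed strategy is not optimal.

No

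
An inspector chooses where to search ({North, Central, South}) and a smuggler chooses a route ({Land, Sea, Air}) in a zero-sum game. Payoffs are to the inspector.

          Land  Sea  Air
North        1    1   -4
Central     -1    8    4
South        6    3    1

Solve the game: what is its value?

Row minima: North → -4, Central → -1, South → 1; maximin = 1.
Column maxima: Land → 6, Sea → 8, Air → 4; minimax = 4.
1 ≠ 4, so there is no saddle point; optimal play is mixed.
North is strictly dominated by South, so the inspector never plays it.
Sea is strictly dominated by Air (it gives the inspector strictly more in every row), so the smuggler never plays it.
On the remaining 2×2 (Central, South vs Land, Air):
Let the inspector play Central with probability p. Expected payoff against Land: (-1)p + 6(1−p) = −7p + 6; against Air: 4p + 1(1−p) = 3p + 1.
Setting these equal: −7p + 6 = 3p + 1 ⇒ −10p = -5 ⇒ p = 1/2, and the value is (-7)·(1/2) + 6 = 5/2.
For the smuggler: with q = P(Land), equating Central's and South's payoffs gives −5q + 4 = 5q + 1 ⇒ q = 3/10.

5/2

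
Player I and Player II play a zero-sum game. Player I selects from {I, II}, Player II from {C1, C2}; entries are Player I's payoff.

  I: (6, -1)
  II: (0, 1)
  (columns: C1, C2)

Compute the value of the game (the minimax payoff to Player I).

Row minima: I → -1, II → 0; maximin = 0.
Column maxima: C1 → 6, C2 → 1; minimax = 1.
0 ≠ 1, so there is no saddle point; optimal play is mixed.
Let Player I play I with probability p. Expected payoff against C1: 6p + 0(1−p) = 6p; against C2: (-1)p + 1(1−p) = −2p + 1.
Setting these equal: 6p = −2p + 1 ⇒ 8p = 1 ⇒ p = 1/8, and the value is (6)·(1/8) = 3/4.
For Player II: with q = P(C1), equating I's and II's payoffs gives 7q − 1 = −q + 1 ⇒ q = 1/4.

3/4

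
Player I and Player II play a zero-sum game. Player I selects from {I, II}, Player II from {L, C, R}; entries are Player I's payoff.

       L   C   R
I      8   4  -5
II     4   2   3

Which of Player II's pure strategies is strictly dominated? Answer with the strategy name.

C holds Player I's payoff strictly below L in every row: 4 < 8, 2 < 4.
So L is strictly dominated for Player II.

L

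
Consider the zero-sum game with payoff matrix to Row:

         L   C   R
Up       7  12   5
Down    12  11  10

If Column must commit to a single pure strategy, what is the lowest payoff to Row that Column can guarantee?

10

Column maxima: L → 12, C → 12, R → 10.
The smallest of these is 10.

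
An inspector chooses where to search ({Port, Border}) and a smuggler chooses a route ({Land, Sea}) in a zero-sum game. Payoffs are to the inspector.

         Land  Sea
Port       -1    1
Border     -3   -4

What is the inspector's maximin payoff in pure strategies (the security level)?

-1

Row minima: Port → -1, Border → -4.
The best of these is -1.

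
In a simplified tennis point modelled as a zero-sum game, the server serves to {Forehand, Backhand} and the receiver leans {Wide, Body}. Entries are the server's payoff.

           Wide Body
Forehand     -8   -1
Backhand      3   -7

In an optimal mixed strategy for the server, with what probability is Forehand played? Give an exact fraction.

Row minima: Forehand → -8, Backhand → -7; maximin = -7.
Column maxima: Wide → 3, Body → -1; minimax = -1.
-7 ≠ -1, so there is no saddle point; optimal play is mixed.
Let the server play Forehand with probability p. Expected payoff against Wide: (-8)p + 3(1−p) = −11p + 3; against Body: (-1)p + (-7)(1−p) = 6p − 7.
Setting these equal: −11p + 3 = 6p − 7 ⇒ −17p = -10 ⇒ p = 10/17, and the value is (-11)·(10/17) + 3 = -59/17.
For the receiver: with q = P(Wide), equating Forehand's and Backhand's payoffs gives −7q − 1 = 10q − 7 ⇒ q = 6/17.

10/17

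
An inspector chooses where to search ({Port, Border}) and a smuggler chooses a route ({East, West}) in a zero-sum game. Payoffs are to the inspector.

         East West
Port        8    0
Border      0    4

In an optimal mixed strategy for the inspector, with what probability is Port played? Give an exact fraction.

1/3

Row minima: Port → 0, Border → 0; maximin = 0.
Column maxima: East → 8, West → 4; minimax = 4.
0 ≠ 4, so there is no saddle point; optimal play is mixed.
Let the inspector play Port with probability p. Expected payoff against East: 8p + 0(1−p) = 8p; against West: 0p + 4(1−p) = −4p + 4.
Setting these equal: 8p = −4p + 4 ⇒ 12p = 4 ⇒ p = 1/3, and the value is (8)·(1/3) = 8/3.
For the smuggler: with q = P(East), equating Port's and Border's payoffs gives 8q = −4q + 4 ⇒ q = 1/3.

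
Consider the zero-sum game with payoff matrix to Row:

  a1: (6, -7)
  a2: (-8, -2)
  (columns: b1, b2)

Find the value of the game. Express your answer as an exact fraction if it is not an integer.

Row minima: a1 → -7, a2 → -8; maximin = -7.
Column maxima: b1 → 6, b2 → -2; minimax = -2.
-7 ≠ -2, so there is no saddle point; optimal play is mixed.
Let Row play a1 with probability p. Expected payoff against b1: 6p + (-8)(1−p) = 14p − 8; against b2: (-7)p + (-2)(1−p) = −5p − 2.
Setting these equal: 14p − 8 = −5p − 2 ⇒ 19p = 6 ⇒ p = 6/19, and the value is (14)·(6/19) − 8 = -68/19.
For Column: with q = P(b1), equating a1's and a2's payoffs gives 13q − 7 = −6q − 2 ⇒ q = 5/19.

-68/19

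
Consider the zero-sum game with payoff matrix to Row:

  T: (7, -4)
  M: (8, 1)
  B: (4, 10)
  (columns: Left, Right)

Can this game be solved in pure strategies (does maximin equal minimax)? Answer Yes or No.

Row minima: T → -4, M → 1, B → 4; maximin = 4.
Column maxima: Left → 8, Right → 10; minimax = 8.
4 ≠ 8, so no pure-strategy equilibrium exists.

No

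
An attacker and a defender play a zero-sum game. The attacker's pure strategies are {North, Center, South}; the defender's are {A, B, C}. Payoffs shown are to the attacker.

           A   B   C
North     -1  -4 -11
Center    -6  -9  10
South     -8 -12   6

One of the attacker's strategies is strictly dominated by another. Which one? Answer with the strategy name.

Center gives a strictly higher payoff than South against every column: -6 > -8, -9 > -12, 10 > 6.
So South is strictly dominated and the attacker never plays it.

South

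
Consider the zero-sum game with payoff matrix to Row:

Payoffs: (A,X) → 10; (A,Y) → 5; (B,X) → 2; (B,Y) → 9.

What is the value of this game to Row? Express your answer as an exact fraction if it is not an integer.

Row minima: A → 5, B → 2; maximin = 5.
Column maxima: X → 10, Y → 9; minimax = 9.
5 ≠ 9, so there is no saddle point; optimal play is mixed.
Let Row play A with probability p. Expected payoff against X: 10p + 2(1−p) = 8p + 2; against Y: 5p + 9(1−p) = −4p + 9.
Setting these equal: 8p + 2 = −4p + 9 ⇒ 12p = 7 ⇒ p = 7/12, and the value is (8)·(7/12) + 2 = 20/3.
For Column: with q = P(X), equating A's and B's payoffs gives 5q + 5 = −7q + 9 ⇒ q = 1/3.

20/3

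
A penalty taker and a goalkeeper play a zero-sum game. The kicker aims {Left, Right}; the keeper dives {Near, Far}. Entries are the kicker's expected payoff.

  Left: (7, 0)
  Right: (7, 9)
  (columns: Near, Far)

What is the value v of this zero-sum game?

Row minima: Left → 0, Right → 7; maximin = 7.
Column maxima: Near → 7, Far → 9; minimax = 7.
Since maximin = minimax = 7, there is a saddle point and the value is 7.

7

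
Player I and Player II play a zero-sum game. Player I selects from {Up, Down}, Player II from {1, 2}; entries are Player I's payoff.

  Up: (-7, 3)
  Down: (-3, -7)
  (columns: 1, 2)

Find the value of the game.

Row minima: Up → -7, Down → -7; maximin = -7.
Column maxima: 1 → -3, 2 → 3; minimax = -3.
-7 ≠ -3, so there is no saddle point; optimal play is mixed.
Let Player I play Up with probability p. Expected payoff against 1: (-7)p + (-3)(1−p) = −4p − 3; against 2: 3p + (-7)(1−p) = 10p − 7.
Setting these equal: −4p − 3 = 10p − 7 ⇒ −14p = -4 ⇒ p = 2/7, and the value is (-4)·(2/7) − 3 = -29/7.
For Player II: with q = P(1), equating Up's and Down's payoffs gives −10q + 3 = 4q − 7 ⇒ q = 5/7.

-29/7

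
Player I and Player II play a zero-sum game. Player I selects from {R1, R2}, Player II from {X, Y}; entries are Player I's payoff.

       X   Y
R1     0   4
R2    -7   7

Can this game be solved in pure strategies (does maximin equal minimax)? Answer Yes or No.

Row minima: R1 → 0, R2 → -7; maximin = 0.
Column maxima: X → 0, Y → 7; minimax = 0.
maximin = minimax = 0, so a saddle point exists.

Yes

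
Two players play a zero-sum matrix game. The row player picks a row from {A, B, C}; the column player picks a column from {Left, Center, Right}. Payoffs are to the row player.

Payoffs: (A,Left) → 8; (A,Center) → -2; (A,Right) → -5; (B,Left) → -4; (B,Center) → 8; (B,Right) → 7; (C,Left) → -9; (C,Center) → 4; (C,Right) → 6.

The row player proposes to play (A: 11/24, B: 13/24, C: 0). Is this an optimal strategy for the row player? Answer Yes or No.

Against Left this mix gives (11/24)·8 + (13/24)·(-4) = 3/2.
Against Center this mix gives (11/24)·(-2) + (13/24)·8 = 41/12.
Against Right this mix gives (11/24)·(-5) + (13/24)·7 = 3/2.
All of the column player's active replies (Left, Right) yield 3/2, and no column does worse for the row player. The mix makes the column player indifferent and guarantees 3/2, so it is optimal.

Yes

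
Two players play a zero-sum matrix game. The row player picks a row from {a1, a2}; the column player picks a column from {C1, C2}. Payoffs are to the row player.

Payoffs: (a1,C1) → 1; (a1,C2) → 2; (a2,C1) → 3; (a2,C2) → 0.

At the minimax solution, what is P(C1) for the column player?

1/2

Row minima: a1 → 1, a2 → 0; maximin = 1.
Column maxima: C1 → 3, C2 → 2; minimax = 2.
1 ≠ 2, so there is no saddle point; optimal play is mixed.
Let the row player play a1 with probability p. Expected payoff against C1: 1p + 3(1−p) = −2p + 3; against C2: 2p + 0(1−p) = 2p.
Setting these equal: −2p + 3 = 2p ⇒ −4p = -3 ⇒ p = 3/4, and the value is (-2)·(3/4) + 3 = 3/2.
For the column player: with q = P(C1), equating a1's and a2's payoffs gives −q + 2 = 3q ⇒ q = 1/2.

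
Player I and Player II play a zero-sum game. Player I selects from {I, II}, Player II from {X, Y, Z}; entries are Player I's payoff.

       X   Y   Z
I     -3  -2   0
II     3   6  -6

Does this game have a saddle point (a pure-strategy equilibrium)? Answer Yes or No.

Row minima: I → -3, II → -6; maximin = -3.
Column maxima: X → 3, Y → 6, Z → 0; minimax = 0.
-3 ≠ 0, so no pure-strategy equilibrium exists.

No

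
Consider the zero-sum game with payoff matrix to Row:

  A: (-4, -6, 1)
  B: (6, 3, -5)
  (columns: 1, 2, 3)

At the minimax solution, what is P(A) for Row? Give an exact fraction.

8/15

Row minima: A → -6, B → -5; maximin = -5.
Column maxima: 1 → 6, 2 → 3, 3 → 1; minimax = 1.
-5 ≠ 1, so there is no saddle point; optimal play is mixed.
1 is strictly dominated by 2 (it gives Row strictly more in every row), so Column never plays it.
On the remaining 2×2 (A, B vs 2, 3):
Let Row play A with probability p. Expected payoff against 2: (-6)p + 3(1−p) = −9p + 3; against 3: 1p + (-5)(1−p) = 6p − 5.
Setting these equal: −9p + 3 = 6p − 5 ⇒ −15p = -8 ⇒ p = 8/15, and the value is (-9)·(8/15) + 3 = -9/5.
For Column: with q = P(2), equating A's and B's payoffs gives −7q + 1 = 8q − 5 ⇒ q = 2/5.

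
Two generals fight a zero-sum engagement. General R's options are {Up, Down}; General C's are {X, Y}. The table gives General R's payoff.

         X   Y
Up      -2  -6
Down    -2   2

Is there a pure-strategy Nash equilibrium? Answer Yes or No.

Yes

Row minima: Up → -6, Down → -2; maximin = -2.
Column maxima: X → -2, Y → 2; minimax = -2.
maximin = minimax = -2, so a saddle point exists.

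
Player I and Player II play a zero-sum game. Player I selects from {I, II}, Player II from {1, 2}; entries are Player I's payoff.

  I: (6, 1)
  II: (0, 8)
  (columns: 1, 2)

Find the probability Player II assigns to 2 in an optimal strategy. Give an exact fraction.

Row minima: I → 1, II → 0; maximin = 1.
Column maxima: 1 → 6, 2 → 8; minimax = 6.
1 ≠ 6, so there is no saddle point; optimal play is mixed.
Let Player I play I with probability p. Expected payoff against 1: 6p + 0(1−p) = 6p; against 2: 1p + 8(1−p) = −7p + 8.
Setting these equal: 6p = −7p + 8 ⇒ 13p = 8 ⇒ p = 8/13, and the value is (6)·(8/13) = 48/13.
For Player II: with q = P(1), equating I's and II's payoffs gives 5q + 1 = −8q + 8 ⇒ q = 7/13.

6/13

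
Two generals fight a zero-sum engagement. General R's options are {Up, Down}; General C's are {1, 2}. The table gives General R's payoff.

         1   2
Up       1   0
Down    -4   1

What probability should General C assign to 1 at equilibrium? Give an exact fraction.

Row minima: Up → 0, Down → -4; maximin = 0.
Column maxima: 1 → 1, 2 → 1; minimax = 1.
0 ≠ 1, so there is no saddle point; optimal play is mixed.
Let General R play Up with probability p. Expected payoff against 1: 1p + (-4)(1−p) = 5p − 4; against 2: 0p + 1(1−p) = −p + 1.
Setting these equal: 5p − 4 = −p + 1 ⇒ 6p = 5 ⇒ p = 5/6, and the value is (5)·(5/6) − 4 = 1/6.
For General C: with q = P(1), equating Up's and Down's payoffs gives q = −5q + 1 ⇒ q = 1/6.

1/6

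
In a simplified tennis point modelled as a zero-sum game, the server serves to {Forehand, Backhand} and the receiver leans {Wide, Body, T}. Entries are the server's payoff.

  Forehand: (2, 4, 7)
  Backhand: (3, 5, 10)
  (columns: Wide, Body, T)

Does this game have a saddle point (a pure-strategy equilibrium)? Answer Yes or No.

Row minima: Forehand → 2, Backhand → 3; maximin = 3.
Column maxima: Wide → 3, Body → 5, T → 10; minimax = 3.
maximin = minimax = 3, so a saddle point exists.

Yes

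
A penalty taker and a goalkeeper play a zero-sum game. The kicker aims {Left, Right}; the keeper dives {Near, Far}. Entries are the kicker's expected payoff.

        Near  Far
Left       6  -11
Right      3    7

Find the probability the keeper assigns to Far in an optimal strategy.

1/7

Row minima: Left → -11, Right → 3; maximin = 3.
Column maxima: Near → 6, Far → 7; minimax = 6.
3 ≠ 6, so there is no saddle point; optimal play is mixed.
Let the kicker play Left with probability p. Expected payoff against Near: 6p + 3(1−p) = 3p + 3; against Far: (-11)p + 7(1−p) = −18p + 7.
Setting these equal: 3p + 3 = −18p + 7 ⇒ 21p = 4 ⇒ p = 4/21, and the value is (3)·(4/21) + 3 = 25/7.
For the keeper: with q = P(Near), equating Left's and Right's payoffs gives 17q − 11 = −4q + 7 ⇒ q = 6/7.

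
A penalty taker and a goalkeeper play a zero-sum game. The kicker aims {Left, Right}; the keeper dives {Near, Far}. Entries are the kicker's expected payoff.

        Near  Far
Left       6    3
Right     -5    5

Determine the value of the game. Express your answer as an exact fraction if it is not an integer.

45/13

Row minima: Left → 3, Right → -5; maximin = 3.
Column maxima: Near → 6, Far → 5; minimax = 5.
3 ≠ 5, so there is no saddle point; optimal play is mixed.
Let the kicker play Left with probability p. Expected payoff against Near: 6p + (-5)(1−p) = 11p − 5; against Far: 3p + 5(1−p) = −2p + 5.
Setting these equal: 11p − 5 = −2p + 5 ⇒ 13p = 10 ⇒ p = 10/13, and the value is (11)·(10/13) − 5 = 45/13.
For the keeper: with q = P(Near), equating Left's and Right's payoffs gives 3q + 3 = −10q + 5 ⇒ q = 2/13.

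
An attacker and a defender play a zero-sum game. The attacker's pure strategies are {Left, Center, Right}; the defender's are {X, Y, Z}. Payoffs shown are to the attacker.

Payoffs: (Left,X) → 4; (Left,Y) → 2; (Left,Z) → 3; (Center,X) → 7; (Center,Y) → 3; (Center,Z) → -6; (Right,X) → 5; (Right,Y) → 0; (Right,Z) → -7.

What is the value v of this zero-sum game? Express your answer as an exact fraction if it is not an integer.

21/10

Row minima: Left → 2, Center → -6, Right → -7; maximin = 2.
Column maxima: X → 7, Y → 3, Z → 3; minimax = 3.
2 ≠ 3, so there is no saddle point; optimal play is mixed.
Right is strictly dominated by Center, so the attacker never plays it.
X is strictly dominated by Y (it gives the attacker strictly more in every row), so the defender never plays it.
On the remaining 2×2 (Left, Center vs Y, Z):
Let the attacker play Left with probability p. Expected payoff against Y: 2p + 3(1−p) = −p + 3; against Z: 3p + (-6)(1−p) = 9p − 6.
Setting these equal: −p + 3 = 9p − 6 ⇒ −10p = -9 ⇒ p = 9/10, and the value is (-1)·(9/10) + 3 = 21/10.
For the defender: with q = P(Y), equating Left's and Center's payoffs gives −q + 3 = 9q − 6 ⇒ q = 9/10.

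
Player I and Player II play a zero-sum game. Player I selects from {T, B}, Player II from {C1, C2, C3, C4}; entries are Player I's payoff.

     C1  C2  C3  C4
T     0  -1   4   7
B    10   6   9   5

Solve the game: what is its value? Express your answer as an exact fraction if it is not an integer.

47/9

Row minima: T → -1, B → 5; maximin = 5.
Column maxima: C1 → 10, C2 → 6, C3 → 9, C4 → 7; minimax = 6.
5 ≠ 6, so there is no saddle point; optimal play is mixed.
C1 is strictly dominated by C2 (it gives Player I strictly more in every row), so Player II never plays it.
C3 is strictly dominated by C2 (it gives Player I strictly more in every row), so Player II never plays it.
On the remaining 2×2 (T, B vs C2, C4):
Let Player I play T with probability p. Expected payoff against C2: (-1)p + 6(1−p) = −7p + 6; against C4: 7p + 5(1−p) = 2p + 5.
Setting these equal: −7p + 6 = 2p + 5 ⇒ −9p = -1 ⇒ p = 1/9, and the value is (-7)·(1/9) + 6 = 47/9.
For Player II: with q = P(C2), equating T's and B's payoffs gives −8q + 7 = q + 5 ⇒ q = 2/9.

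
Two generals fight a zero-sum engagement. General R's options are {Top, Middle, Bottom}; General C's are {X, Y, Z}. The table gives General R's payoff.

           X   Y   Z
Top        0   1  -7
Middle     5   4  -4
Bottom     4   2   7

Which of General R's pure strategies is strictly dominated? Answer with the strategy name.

Middle gives a strictly higher payoff than Top against every column: 5 > 0, 4 > 1, -4 > -7.
So Top is strictly dominated and General R never plays it.

Top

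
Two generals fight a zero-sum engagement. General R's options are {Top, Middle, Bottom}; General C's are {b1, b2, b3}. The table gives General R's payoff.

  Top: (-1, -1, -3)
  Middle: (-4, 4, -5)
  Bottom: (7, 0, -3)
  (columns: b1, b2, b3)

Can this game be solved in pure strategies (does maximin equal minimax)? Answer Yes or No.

Yes

Row minima: Top → -3, Middle → -5, Bottom → -3; maximin = -3.
Column maxima: b1 → 7, b2 → 4, b3 → -3; minimax = -3.
maximin = minimax = -3, so a saddle point exists.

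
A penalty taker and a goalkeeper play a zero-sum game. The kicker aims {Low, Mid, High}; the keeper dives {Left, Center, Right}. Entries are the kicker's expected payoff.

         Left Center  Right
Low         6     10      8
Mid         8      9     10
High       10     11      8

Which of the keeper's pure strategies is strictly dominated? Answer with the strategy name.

Left holds the kicker's payoff strictly below Center in every row: 6 < 10, 8 < 9, 10 < 11.
So Center is strictly dominated for the keeper.

Center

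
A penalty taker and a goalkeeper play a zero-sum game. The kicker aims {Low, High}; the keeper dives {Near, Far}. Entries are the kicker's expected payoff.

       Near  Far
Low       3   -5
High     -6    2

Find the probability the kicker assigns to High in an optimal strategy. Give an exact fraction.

1/2

Row minima: Low → -5, High → -6; maximin = -5.
Column maxima: Near → 3, Far → 2; minimax = 2.
-5 ≠ 2, so there is no saddle point; optimal play is mixed.
Let the kicker play Low with probability p. Expected payoff against Near: 3p + (-6)(1−p) = 9p − 6; against Far: (-5)p + 2(1−p) = −7p + 2.
Setting these equal: 9p − 6 = −7p + 2 ⇒ 16p = 8 ⇒ p = 1/2, and the value is (9)·(1/2) − 6 = -3/2.
For the keeper: with q = P(Near), equating Low's and High's payoffs gives 8q − 5 = −8q + 2 ⇒ q = 7/16.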